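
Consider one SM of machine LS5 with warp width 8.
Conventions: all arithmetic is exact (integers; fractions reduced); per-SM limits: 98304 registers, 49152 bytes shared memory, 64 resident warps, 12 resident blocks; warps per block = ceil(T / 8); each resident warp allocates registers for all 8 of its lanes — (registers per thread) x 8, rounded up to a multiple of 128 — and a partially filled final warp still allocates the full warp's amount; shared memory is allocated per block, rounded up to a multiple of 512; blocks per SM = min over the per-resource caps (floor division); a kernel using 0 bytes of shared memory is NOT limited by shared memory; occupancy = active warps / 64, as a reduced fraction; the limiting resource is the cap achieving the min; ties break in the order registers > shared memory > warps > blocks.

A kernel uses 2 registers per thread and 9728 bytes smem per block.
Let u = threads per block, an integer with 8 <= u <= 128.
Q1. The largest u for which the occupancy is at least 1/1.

Answer: u = 128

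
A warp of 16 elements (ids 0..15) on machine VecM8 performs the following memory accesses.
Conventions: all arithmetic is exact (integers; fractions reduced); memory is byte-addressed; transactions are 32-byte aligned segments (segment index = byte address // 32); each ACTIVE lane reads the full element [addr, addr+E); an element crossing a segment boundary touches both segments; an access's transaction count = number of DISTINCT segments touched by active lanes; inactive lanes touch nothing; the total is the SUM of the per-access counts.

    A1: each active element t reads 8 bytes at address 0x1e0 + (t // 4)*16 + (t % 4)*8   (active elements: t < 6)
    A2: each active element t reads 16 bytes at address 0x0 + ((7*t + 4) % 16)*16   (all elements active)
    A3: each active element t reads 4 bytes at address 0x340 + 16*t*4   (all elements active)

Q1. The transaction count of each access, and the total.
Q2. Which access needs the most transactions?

A1: 1 transaction
A2: 8 transactions
A3: 16 transactions

Answer: 1,8,16; total 25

Answer: A3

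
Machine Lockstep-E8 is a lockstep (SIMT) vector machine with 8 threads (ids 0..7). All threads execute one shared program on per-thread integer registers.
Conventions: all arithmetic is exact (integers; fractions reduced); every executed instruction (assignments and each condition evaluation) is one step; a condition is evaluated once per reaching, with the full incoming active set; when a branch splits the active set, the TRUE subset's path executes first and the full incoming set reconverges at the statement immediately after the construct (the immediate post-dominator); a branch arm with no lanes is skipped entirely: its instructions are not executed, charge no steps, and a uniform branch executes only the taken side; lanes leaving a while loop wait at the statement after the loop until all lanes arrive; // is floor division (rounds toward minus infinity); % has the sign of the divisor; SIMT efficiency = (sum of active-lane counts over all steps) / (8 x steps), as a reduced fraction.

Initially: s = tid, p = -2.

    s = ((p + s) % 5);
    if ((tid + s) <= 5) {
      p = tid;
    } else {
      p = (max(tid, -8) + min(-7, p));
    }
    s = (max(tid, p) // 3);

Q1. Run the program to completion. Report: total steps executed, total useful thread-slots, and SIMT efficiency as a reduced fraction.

Answer: 5 steps, 32 useful, 4/5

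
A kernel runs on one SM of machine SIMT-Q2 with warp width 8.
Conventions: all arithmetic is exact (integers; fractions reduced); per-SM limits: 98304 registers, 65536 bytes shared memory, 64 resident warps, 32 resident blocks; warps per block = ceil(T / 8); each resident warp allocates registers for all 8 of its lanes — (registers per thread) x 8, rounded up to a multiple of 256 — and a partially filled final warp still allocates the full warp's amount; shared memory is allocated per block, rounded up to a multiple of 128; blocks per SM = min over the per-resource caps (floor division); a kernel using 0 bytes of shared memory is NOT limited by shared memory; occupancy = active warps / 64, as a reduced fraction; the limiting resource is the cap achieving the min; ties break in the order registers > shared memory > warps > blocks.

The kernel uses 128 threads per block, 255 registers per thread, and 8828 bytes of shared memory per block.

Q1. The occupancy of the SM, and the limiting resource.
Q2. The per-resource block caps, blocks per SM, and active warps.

Answer: occupancy 3/4, limited by registers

registers: 3 blocks
shared memory: 7 blocks
warps: 4 blocks
blocks: 32 blocks

Answer: 3 blocks, 48 active warps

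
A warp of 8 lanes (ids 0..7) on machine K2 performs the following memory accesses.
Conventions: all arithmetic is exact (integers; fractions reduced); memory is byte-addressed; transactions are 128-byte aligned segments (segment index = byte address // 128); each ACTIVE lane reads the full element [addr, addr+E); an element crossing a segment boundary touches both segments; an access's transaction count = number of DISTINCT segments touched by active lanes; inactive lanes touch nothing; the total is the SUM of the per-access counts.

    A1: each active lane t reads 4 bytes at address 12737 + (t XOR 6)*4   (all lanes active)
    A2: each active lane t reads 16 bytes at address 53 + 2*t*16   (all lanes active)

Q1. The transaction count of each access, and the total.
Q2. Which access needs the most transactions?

A1: 1 transaction
A2: 3 transactions

Answer: 1,3; total 4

Answer: A2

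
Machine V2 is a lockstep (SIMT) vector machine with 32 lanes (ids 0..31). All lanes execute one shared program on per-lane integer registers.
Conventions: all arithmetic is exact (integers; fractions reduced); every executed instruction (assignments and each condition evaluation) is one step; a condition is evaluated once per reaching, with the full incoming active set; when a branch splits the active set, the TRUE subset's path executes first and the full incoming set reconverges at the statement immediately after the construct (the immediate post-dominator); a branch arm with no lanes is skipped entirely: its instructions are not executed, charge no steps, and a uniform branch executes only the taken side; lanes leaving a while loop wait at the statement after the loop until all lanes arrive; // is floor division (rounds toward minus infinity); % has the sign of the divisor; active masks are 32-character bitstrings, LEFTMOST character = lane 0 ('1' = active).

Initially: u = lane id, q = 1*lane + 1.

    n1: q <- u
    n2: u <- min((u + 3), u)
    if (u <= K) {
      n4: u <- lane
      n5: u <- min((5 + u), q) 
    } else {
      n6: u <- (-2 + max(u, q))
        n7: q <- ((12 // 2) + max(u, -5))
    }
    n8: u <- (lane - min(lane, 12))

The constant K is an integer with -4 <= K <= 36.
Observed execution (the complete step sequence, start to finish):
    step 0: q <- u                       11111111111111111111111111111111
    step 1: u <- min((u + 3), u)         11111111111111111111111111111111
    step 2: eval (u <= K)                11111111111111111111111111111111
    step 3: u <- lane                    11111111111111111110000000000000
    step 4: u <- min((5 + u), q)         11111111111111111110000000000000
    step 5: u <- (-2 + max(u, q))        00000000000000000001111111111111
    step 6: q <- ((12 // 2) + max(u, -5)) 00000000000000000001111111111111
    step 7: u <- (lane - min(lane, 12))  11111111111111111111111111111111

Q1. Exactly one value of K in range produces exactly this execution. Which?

Answer: K = 18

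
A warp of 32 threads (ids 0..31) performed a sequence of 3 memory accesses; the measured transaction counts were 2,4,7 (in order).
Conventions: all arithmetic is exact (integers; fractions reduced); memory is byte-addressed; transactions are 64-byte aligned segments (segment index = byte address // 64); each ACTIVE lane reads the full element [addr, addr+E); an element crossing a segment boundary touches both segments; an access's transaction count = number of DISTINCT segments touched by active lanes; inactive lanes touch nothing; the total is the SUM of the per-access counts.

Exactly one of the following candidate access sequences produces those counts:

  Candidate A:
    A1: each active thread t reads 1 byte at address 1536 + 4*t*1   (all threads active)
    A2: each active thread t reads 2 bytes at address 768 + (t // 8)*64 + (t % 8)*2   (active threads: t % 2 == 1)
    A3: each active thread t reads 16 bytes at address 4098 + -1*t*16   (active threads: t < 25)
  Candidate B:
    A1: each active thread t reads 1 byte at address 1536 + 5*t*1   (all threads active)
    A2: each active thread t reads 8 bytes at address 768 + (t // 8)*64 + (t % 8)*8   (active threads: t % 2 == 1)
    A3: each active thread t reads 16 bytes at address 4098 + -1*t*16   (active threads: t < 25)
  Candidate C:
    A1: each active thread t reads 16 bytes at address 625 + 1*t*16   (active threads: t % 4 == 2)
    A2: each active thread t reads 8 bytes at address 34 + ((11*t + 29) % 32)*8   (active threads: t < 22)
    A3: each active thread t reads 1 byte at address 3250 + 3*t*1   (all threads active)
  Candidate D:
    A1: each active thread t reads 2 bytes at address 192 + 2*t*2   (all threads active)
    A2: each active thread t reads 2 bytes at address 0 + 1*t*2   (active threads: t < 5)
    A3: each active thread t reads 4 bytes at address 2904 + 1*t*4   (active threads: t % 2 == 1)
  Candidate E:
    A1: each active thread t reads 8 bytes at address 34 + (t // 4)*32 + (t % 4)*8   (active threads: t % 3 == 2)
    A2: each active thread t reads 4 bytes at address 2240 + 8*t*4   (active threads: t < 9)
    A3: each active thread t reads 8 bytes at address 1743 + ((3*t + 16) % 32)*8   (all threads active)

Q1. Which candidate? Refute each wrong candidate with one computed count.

B: A1 gives 3 transactions, not 2
C: A1 gives 8 transactions, not 2
D: A2 gives 1 transaction, not 4
E: A1 gives 5 transactions, not 2
A: all counts match (2,4,7)

Answer: A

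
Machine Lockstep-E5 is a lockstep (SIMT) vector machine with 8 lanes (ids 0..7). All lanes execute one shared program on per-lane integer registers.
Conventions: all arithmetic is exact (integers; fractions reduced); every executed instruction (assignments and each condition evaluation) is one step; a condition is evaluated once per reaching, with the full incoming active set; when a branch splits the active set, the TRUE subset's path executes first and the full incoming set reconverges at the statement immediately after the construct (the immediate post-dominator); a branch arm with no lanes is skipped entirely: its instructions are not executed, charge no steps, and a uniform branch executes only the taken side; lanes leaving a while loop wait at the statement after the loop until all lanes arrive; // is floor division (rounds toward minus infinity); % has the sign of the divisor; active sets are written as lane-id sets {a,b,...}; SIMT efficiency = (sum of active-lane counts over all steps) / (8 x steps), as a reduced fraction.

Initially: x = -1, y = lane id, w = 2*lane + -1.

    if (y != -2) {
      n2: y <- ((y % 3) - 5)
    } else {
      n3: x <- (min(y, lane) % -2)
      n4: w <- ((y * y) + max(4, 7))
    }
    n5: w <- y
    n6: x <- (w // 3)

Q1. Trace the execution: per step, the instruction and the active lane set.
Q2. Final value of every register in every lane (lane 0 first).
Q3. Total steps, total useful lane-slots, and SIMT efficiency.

step 0: eval (y != -2)               {0,1,2,3,4,5,6,7}
step 1: y <- ((y % 3) - 5)           {0,1,2,3,4,5,6,7}
step 2: w <- y                       {0,1,2,3,4,5,6,7}
step 3: x <- (w // 3)                {0,1,2,3,4,5,6,7}

Answer: 4 steps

x: -2,-2,-1,-2,-2,-1,-2,-2
y: -5,-4,-3,-5,-4,-3,-5,-4
w: -5,-4,-3,-5,-4,-3,-5,-4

steps = 4; useful = 32; efficiency = 32/32 = 1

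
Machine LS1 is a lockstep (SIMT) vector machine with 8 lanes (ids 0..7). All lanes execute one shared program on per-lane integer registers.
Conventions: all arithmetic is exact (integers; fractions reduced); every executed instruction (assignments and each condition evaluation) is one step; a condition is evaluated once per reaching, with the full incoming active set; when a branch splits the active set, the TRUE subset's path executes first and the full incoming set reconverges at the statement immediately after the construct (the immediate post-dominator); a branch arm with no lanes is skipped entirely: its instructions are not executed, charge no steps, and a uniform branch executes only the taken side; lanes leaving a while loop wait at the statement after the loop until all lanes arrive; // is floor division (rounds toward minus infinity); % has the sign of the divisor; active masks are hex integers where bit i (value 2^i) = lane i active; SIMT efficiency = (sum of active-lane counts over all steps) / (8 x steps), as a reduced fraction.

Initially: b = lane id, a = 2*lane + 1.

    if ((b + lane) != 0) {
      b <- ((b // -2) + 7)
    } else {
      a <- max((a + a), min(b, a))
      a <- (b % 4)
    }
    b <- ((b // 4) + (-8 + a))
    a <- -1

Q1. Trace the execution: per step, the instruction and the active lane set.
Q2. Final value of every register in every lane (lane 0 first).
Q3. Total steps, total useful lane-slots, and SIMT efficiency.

step 0: eval ((b + lane) != 0)       0xff
step 1: b <- ((b // -2) + 7)         0xfe
step 2: a <- max((a + a), min(b, a)) 0x01
step 3: a <- (b % 4)                 0x01
step 4: b <- ((b // 4) + (-8 + a))   0xff
step 5: a <- -1                      0xff

Answer: 6 steps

b: -8,-4,-2,0,2,4,6,7
a: -1,-1,-1,-1,-1,-1,-1,-1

steps = 6; useful = 33; efficiency = 33/48 = 11/16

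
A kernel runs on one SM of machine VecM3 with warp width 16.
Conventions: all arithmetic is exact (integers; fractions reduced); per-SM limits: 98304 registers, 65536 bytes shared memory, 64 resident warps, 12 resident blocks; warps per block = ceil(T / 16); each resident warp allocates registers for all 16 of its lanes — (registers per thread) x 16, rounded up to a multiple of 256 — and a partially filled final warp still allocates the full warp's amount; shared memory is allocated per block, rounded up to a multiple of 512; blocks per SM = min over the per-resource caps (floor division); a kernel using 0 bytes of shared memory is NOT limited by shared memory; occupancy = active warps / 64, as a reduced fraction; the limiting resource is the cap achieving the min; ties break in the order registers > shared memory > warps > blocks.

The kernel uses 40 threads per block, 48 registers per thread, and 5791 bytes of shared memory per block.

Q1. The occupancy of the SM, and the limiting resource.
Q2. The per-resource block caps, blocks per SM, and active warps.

Answer: occupancy 15/32, limited by shared memory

registers: 42 blocks
shared memory: 10 blocks
warps: 21 blocks
blocks: 12 blocks

Answer: 10 blocks, 30 active warps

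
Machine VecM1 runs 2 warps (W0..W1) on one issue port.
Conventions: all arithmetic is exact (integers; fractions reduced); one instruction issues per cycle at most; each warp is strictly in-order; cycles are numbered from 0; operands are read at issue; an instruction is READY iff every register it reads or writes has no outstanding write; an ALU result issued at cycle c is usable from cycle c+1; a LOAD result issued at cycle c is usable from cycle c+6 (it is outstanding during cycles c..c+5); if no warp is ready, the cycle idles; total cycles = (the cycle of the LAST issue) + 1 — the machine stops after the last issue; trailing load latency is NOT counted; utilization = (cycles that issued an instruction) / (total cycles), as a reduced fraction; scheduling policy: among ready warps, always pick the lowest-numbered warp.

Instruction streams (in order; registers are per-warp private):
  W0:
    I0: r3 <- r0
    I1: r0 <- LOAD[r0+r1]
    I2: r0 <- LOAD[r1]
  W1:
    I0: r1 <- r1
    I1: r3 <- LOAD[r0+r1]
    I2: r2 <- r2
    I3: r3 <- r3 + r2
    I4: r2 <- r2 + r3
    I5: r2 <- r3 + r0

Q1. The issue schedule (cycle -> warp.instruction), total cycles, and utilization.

cycle 0: W0.I0
cycle 1: W0.I1
cycle 2: W1.I0
cycle 3: W1.I1
cycle 4: W1.I2
cycle 5: idle
cycle 6: idle
cycle 7: W0.I2
cycle 8: idle
cycle 9: W1.I3
cycle 10: W1.I4
cycle 11: W1.I5

Answer: 12 cycles, utilization 3/4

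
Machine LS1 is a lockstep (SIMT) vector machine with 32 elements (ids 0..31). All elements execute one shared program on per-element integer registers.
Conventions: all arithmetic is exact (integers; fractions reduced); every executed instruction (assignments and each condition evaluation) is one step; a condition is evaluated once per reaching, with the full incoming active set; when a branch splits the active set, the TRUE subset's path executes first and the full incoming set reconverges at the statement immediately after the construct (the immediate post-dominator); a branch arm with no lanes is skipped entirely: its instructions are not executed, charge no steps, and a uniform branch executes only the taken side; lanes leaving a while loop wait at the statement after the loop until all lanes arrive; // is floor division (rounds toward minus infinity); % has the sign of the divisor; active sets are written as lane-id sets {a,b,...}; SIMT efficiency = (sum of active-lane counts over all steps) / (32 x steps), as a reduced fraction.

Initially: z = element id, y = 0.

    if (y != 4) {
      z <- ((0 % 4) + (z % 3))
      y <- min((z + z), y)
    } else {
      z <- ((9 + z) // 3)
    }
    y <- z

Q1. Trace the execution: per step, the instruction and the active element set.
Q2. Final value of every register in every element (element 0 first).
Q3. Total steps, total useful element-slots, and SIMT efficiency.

step 0: eval (y != 4)                {0,1,2,3,4,5,6,7,8,9,10,11,12,13,14,15,16,17,18,19,20,21,22,23,24,25,26,27,28,29,30,31}
step 1: z <- ((0 % 4) + (z % 3))     {0,1,2,3,4,5,6,7,8,9,10,11,12,13,14,15,16,17,18,19,20,21,22,23,24,25,26,27,28,29,30,31}
step 2: y <- min((z + z), y)         {0,1,2,3,4,5,6,7,8,9,10,11,12,13,14,15,16,17,18,19,20,21,22,23,24,25,26,27,28,29,30,31}
step 3: y <- z                       {0,1,2,3,4,5,6,7,8,9,10,11,12,13,14,15,16,17,18,19,20,21,22,23,24,25,26,27,28,29,30,31}

Answer: 4 steps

z: 0,1,2,0,1,2,0,1,2,0,1,2,0,1,2,0,1,2,0,1,2,0,1,2,0,1,2,0,1,2,0,1
y: 0,1,2,0,1,2,0,1,2,0,1,2,0,1,2,0,1,2,0,1,2,0,1,2,0,1,2,0,1,2,0,1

steps = 4; useful = 128; efficiency = 128/128 = 1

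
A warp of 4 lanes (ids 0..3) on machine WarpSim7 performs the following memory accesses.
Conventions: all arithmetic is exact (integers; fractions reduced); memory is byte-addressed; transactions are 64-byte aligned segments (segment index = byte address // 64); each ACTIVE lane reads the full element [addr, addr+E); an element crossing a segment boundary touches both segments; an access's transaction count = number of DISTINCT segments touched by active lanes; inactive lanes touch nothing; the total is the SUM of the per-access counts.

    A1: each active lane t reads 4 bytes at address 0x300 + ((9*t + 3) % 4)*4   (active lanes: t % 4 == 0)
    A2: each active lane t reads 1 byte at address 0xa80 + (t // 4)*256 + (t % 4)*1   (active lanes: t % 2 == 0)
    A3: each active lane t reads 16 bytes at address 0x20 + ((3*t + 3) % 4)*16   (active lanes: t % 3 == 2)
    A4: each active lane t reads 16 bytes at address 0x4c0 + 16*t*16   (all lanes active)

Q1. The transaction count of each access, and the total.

A1: 1 transaction
A2: 1 transaction
A3: 1 transaction
A4: 4 transactions

Answer: 1,1,1,4; total 7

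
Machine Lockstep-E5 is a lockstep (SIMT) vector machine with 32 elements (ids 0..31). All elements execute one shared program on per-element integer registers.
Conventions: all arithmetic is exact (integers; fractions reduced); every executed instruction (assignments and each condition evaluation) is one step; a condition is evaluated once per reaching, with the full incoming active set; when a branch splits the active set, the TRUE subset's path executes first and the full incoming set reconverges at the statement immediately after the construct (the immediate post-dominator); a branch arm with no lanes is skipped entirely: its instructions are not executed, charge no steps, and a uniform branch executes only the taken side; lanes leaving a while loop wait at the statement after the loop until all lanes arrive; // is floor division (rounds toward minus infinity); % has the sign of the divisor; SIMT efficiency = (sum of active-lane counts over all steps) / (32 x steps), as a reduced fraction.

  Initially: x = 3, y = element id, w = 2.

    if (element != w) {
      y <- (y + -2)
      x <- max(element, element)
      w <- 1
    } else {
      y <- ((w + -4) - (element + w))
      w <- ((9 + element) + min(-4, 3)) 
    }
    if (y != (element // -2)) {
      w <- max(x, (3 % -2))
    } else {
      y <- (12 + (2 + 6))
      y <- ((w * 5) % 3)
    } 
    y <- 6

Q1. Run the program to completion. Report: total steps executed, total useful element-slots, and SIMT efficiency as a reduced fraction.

Answer: 11 steps, 224 useful, 7/11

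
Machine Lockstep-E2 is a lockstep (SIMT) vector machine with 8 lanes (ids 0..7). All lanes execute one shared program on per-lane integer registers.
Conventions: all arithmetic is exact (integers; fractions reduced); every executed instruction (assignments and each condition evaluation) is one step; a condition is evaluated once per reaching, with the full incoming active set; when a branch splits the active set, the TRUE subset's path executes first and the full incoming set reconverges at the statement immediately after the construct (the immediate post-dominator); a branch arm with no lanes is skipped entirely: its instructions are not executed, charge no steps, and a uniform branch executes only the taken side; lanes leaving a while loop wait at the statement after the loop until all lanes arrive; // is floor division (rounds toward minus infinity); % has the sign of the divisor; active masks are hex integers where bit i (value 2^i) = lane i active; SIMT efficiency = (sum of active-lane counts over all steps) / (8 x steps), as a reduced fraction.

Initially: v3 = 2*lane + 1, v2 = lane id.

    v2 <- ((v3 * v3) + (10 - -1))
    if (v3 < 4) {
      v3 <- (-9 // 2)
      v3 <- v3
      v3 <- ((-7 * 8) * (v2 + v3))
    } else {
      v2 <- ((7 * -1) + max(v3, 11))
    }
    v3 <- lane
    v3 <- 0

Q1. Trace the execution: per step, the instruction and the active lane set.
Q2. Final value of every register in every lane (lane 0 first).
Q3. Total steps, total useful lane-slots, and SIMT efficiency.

step 0: v2 <- ((v3 * v3) + (10 - -1)) 0xff
step 1: eval (v3 < 4)                0xff
step 2: v3 <- (-9 // 2)              0x03
step 3: v3 <- v3                     0x03
step 4: v3 <- ((-7 * 8) * (v2 + v3)) 0x03
step 5: v2 <- ((7 * -1) + max(v3, 11)) 0xfc
step 6: v3 <- lane                   0xff
step 7: v3 <- 0                      0xff

Answer: 8 steps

v3: 0,0,0,0,0,0,0,0
v2: 12,20,4,4,4,4,6,8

steps = 8; useful = 44; efficiency = 44/64 = 11/16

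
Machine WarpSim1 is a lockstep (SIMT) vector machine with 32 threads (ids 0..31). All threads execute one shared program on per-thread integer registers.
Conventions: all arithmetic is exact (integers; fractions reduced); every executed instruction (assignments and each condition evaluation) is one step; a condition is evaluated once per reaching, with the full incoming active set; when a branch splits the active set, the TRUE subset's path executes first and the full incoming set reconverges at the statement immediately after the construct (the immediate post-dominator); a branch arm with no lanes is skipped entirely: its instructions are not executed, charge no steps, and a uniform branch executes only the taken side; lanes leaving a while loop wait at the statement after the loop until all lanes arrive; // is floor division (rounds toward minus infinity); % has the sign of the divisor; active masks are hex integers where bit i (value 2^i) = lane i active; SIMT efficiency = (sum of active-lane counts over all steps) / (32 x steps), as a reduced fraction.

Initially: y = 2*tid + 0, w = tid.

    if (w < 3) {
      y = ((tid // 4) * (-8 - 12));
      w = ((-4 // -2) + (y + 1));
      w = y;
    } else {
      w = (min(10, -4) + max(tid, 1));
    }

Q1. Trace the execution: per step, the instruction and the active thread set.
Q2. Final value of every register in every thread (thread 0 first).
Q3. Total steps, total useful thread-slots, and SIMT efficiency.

step 0: eval (w < 3)                 0xffffffff
step 1: y <- ((tid // 4) * (-8 - 12)) 0x00000007
step 2: w <- ((-4 // -2) + (y + 1))  0x00000007
step 3: w <- y                       0x00000007
step 4: w <- (min(10, -4) + max(tid, 1)) 0xfffffff8

Answer: 5 steps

y: 0,0,0,6,8,10,12,14,16,18,20,22,24,26,28,30,32,34,36,38,40,42,44,46,48,50,52,54,56,58,60,62
w: 0,0,0,-1,0,1,2,3,4,5,6,7,8,9,10,11,12,13,14,15,16,17,18,19,20,21,22,23,24,25,26,27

steps = 5; useful = 70; efficiency = 70/160 = 7/16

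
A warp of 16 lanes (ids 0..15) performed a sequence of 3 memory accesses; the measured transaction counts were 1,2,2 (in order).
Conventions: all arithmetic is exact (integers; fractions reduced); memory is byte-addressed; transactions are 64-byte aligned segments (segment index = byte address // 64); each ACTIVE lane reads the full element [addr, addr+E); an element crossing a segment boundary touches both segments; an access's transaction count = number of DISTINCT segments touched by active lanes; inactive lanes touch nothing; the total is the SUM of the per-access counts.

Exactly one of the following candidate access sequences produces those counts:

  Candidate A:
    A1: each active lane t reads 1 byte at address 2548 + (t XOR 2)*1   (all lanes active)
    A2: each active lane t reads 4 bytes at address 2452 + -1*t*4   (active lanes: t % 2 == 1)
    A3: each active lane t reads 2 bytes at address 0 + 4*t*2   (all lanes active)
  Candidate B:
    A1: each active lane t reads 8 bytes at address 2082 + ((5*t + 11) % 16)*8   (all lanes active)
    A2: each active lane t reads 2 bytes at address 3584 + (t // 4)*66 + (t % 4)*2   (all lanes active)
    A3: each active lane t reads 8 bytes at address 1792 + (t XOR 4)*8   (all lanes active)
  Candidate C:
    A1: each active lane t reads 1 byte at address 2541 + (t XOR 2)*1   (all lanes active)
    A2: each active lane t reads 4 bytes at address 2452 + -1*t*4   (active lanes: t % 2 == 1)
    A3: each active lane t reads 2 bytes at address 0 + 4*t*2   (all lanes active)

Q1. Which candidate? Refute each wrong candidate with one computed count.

A: A1 gives 2 transactions, not 1
B: A1 gives 3 transactions, not 1
C: all counts match (1,2,2)

Answer: C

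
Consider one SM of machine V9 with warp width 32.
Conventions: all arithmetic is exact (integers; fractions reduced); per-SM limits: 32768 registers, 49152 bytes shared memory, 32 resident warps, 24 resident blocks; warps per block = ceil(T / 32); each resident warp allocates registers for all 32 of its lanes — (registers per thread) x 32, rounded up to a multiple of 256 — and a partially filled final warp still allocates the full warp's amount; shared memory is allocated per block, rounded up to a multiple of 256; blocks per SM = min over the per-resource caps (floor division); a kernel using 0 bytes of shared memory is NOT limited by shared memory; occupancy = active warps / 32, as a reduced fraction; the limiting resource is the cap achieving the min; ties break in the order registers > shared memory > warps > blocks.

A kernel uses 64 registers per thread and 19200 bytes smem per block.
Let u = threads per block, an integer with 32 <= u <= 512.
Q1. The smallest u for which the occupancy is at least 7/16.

Answer: u = 193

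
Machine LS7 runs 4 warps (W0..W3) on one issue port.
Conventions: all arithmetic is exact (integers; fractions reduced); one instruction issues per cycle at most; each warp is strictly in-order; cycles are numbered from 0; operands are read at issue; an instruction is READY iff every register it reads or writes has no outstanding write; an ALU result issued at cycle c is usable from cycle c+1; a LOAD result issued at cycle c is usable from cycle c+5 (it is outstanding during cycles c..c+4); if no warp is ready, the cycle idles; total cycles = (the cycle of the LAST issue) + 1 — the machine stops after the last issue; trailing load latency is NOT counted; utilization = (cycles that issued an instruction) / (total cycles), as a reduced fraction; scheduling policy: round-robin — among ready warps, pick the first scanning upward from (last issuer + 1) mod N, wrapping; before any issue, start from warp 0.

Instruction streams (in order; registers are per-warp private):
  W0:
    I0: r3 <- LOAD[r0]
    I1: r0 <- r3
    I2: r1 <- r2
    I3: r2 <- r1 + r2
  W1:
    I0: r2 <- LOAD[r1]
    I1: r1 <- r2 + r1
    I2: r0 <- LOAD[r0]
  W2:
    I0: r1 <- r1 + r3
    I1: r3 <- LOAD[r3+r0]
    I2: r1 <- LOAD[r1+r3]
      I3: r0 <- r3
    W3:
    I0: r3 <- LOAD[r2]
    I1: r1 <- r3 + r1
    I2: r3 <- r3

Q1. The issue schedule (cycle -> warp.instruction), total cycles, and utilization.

cycle 0: W0.I0
cycle 1: W1.I0
cycle 2: W2.I0
cycle 3: W3.I0
cycle 4: W2.I1
cycle 5: W0.I1
cycle 6: W1.I1
cycle 7: W0.I2
cycle 8: W1.I2
cycle 9: W2.I2
cycle 10: W3.I1
cycle 11: W0.I3
cycle 12: W2.I3
cycle 13: W3.I2

Answer: 14 cycles, utilization 1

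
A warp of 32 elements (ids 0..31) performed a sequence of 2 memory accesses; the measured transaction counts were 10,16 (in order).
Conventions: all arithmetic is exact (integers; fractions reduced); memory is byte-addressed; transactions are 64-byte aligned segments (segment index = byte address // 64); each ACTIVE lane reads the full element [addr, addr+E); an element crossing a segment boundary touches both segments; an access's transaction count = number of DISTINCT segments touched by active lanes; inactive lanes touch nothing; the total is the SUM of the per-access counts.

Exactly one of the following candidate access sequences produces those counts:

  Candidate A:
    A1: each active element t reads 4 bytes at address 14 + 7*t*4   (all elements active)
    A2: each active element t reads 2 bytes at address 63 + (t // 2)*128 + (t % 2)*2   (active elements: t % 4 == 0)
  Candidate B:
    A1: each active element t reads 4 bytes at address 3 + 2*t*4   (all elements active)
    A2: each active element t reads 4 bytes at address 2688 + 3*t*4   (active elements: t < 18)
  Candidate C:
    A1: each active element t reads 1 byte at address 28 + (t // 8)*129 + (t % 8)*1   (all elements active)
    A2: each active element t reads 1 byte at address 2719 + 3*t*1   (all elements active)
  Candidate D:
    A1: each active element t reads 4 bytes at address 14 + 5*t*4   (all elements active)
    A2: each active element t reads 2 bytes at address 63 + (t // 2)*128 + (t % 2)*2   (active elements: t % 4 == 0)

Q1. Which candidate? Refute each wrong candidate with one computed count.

A: A1 gives 14 transactions, not 10
B: A1 gives 4 transactions, not 10
C: A1 gives 4 transactions, not 10
D: all counts match (10,16)

Answer: D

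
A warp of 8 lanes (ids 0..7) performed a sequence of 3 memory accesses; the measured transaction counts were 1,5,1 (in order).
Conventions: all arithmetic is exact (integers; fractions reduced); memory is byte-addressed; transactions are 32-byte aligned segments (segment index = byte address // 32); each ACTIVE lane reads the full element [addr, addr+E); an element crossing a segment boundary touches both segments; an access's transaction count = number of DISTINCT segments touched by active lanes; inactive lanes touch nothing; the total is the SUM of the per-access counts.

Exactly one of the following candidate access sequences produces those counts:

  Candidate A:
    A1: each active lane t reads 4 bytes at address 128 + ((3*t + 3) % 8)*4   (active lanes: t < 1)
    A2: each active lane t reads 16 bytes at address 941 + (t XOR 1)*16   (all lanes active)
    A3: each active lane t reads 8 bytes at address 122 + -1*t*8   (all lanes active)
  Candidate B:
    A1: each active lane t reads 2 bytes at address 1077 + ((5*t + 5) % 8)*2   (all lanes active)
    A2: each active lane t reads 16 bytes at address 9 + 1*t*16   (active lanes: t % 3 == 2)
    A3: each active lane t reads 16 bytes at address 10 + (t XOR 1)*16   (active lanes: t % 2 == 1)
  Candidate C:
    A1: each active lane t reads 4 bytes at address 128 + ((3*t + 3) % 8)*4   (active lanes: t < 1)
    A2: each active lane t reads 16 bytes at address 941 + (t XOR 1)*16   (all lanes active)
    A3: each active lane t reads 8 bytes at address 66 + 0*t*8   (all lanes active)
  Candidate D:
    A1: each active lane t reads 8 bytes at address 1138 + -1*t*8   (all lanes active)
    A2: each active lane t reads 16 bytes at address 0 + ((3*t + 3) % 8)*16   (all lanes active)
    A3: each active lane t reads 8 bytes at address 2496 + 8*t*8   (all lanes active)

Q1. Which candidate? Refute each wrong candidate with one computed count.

A: A3 gives 3 transactions, not 1
B: A1 gives 2 transactions, not 1
D: A1 gives 3 transactions, not 1
C: all counts match (1,5,1)

Answer: C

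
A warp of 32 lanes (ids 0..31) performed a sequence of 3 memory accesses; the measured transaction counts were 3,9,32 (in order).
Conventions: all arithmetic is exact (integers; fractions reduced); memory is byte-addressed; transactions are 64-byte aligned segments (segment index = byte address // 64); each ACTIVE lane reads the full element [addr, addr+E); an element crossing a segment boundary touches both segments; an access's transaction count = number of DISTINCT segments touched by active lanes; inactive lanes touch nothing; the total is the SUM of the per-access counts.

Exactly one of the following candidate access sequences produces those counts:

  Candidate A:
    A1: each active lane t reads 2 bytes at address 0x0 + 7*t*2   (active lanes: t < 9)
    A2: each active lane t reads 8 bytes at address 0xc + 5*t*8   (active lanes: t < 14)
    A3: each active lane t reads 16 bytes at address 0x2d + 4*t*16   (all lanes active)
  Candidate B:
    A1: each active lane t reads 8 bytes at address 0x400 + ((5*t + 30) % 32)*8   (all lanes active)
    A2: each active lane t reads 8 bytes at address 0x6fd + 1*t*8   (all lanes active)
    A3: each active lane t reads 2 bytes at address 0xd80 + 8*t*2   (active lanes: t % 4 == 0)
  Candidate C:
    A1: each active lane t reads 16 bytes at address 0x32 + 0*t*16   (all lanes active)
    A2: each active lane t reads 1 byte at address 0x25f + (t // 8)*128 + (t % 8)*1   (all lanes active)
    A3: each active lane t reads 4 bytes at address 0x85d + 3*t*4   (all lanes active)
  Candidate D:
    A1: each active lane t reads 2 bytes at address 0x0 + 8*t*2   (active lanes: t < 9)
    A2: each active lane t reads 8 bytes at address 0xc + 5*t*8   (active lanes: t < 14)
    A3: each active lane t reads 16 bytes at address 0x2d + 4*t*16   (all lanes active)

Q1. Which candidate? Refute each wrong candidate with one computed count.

A: A1 gives 2 transactions, not 3
B: A1 gives 4 transactions, not 3
C: A1 gives 2 transactions, not 3
D: all counts match (3,9,32)

Answer: D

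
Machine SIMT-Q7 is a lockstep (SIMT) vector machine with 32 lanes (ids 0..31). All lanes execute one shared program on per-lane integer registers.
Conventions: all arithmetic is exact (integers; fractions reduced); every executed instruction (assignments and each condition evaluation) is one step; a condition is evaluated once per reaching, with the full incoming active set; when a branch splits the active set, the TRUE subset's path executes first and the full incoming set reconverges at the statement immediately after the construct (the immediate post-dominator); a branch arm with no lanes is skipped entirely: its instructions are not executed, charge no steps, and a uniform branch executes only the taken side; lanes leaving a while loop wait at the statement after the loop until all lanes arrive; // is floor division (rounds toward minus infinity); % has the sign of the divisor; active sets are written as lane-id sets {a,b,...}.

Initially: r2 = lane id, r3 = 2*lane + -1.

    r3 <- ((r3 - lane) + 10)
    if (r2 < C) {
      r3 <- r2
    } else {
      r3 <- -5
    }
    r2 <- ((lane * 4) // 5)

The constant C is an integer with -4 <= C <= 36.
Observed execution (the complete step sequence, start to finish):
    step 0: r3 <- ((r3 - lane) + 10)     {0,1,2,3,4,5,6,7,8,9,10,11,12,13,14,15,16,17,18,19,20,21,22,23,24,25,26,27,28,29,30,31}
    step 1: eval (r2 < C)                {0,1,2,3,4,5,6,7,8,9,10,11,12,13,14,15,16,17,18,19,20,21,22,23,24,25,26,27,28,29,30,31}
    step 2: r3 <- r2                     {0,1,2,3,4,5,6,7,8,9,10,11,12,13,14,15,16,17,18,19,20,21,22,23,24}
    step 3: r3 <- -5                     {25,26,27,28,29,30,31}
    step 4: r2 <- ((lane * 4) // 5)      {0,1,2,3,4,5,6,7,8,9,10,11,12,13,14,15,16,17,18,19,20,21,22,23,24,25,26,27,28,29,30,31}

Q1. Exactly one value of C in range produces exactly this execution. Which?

Answer: C = 25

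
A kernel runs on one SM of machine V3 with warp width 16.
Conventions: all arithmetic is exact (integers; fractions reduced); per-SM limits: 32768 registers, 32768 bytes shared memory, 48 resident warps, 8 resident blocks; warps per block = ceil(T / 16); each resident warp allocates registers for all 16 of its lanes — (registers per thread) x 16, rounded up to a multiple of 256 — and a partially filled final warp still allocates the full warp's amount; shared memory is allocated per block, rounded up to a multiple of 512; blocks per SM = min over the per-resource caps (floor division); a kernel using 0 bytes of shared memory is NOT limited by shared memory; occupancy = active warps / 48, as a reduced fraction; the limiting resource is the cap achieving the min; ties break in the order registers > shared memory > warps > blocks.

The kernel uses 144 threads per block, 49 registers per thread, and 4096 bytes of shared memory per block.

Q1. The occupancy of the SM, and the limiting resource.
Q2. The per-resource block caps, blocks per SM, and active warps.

Answer: occupancy 9/16, limited by registers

registers: 3 blocks
shared memory: 8 blocks
warps: 5 blocks
blocks: 8 blocks

Answer: 3 blocks, 27 active warps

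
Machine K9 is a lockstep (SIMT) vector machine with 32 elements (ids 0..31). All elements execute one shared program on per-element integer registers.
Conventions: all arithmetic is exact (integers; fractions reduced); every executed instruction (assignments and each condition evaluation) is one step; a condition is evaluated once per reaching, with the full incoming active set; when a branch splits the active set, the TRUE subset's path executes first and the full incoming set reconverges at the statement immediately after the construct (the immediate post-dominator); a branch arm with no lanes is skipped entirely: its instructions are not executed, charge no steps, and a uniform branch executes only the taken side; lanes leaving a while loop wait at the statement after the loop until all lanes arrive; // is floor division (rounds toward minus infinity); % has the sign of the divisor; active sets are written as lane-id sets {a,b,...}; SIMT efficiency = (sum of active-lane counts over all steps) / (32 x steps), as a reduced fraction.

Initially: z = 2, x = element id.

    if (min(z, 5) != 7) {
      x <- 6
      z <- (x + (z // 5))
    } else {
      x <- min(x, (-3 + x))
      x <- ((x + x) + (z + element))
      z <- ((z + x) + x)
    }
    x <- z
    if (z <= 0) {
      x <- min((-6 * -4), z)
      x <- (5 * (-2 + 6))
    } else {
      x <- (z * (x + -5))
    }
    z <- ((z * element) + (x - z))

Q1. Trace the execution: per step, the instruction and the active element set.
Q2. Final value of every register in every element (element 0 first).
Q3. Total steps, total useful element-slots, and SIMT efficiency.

step 0: eval (min(z, 5) != 7)        {0,1,2,3,4,5,6,7,8,9,10,11,12,13,14,15,16,17,18,19,20,21,22,23,24,25,26,27,28,29,30,31}
step 1: x <- 6                       {0,1,2,3,4,5,6,7,8,9,10,11,12,13,14,15,16,17,18,19,20,21,22,23,24,25,26,27,28,29,30,31}
step 2: z <- (x + (z // 5))          {0,1,2,3,4,5,6,7,8,9,10,11,12,13,14,15,16,17,18,19,20,21,22,23,24,25,26,27,28,29,30,31}
step 3: x <- z                       {0,1,2,3,4,5,6,7,8,9,10,11,12,13,14,15,16,17,18,19,20,21,22,23,24,25,26,27,28,29,30,31}
step 4: eval (z <= 0)                {0,1,2,3,4,5,6,7,8,9,10,11,12,13,14,15,16,17,18,19,20,21,22,23,24,25,26,27,28,29,30,31}
step 5: x <- (z * (x + -5))          {0,1,2,3,4,5,6,7,8,9,10,11,12,13,14,15,16,17,18,19,20,21,22,23,24,25,26,27,28,29,30,31}
step 6: z <- ((z * element) + (x - z)) {0,1,2,3,4,5,6,7,8,9,10,11,12,13,14,15,16,17,18,19,20,21,22,23,24,25,26,27,28,29,30,31}

Answer: 7 steps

z: 0,6,12,18,24,30,36,42,48,54,60,66,72,78,84,90,96,102,108,114,120,126,132,138,144,150,156,162,168,174,180,186
x: 6,6,6,6,6,6,6,6,6,6,6,6,6,6,6,6,6,6,6,6,6,6,6,6,6,6,6,6,6,6,6,6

steps = 7; useful = 224; efficiency = 224/224 = 1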